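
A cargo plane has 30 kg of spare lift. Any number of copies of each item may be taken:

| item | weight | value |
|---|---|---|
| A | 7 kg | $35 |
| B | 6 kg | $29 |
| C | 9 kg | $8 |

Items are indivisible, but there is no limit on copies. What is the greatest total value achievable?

Best value-per-unit is A at 35/7; filling with it alone gives 4×35 = 140.
Optimal mix: 5×B → weight 30, value 145.

$145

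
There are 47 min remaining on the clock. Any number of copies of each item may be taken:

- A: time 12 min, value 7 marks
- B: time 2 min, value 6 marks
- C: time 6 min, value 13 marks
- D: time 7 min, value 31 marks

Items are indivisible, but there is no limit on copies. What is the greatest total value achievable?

198 marks

Best value-per-unit is D at 31/7; filling with it alone gives 6×31 = 186.
Optimal mix: 2×B + 6×D → time 46, value 198.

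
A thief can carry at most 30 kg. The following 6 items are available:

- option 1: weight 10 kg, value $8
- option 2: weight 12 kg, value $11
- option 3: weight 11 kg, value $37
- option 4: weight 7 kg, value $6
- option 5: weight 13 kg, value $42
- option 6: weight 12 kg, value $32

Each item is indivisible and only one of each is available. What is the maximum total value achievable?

$79

Check high-value combinations within 30 kg:
- option 3+option 5: weight 11+13=24, value 37+42=79
- option 3+option 4+option 6: weight 11+7+12=30, value 37+6+32=75
- option 5+option 6: weight 13+12=25, value 42+32=74
Best: $79.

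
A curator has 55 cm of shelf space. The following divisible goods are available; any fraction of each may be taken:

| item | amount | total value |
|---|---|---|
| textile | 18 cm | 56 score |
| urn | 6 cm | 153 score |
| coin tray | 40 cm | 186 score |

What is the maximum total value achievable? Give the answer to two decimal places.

367.00

Take in order of value per unit:
- urn (153/6 per unit): all 6 → value 153, running total 153.00
- coin tray (186/40 per unit): all 40 → value 186, running total 339.00
- textile (56/18 per unit): 9 of 18 → value 9×56/18 = 28.0000, running total 367.00
Total 367.00.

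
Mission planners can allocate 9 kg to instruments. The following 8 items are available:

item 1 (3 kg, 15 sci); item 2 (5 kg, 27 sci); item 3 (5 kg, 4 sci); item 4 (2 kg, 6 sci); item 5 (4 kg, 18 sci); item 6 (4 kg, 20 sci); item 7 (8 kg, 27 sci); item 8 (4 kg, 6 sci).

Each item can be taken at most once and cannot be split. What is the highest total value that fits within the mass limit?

47 sci

Check high-value combinations within 9 kg:
- item 2+item 6: mass 5+4=9, value 27+20=47
- item 2+item 5: mass 5+4=9, value 27+18=45
- item 1+item 2: mass 3+5=8, value 15+27=42
- item 1+item 4+item 6: mass 3+2+4=9, value 15+6+20=41
- item 1+item 4+item 5: mass 3+2+4=9, value 15+6+18=39
Best: 47 sci.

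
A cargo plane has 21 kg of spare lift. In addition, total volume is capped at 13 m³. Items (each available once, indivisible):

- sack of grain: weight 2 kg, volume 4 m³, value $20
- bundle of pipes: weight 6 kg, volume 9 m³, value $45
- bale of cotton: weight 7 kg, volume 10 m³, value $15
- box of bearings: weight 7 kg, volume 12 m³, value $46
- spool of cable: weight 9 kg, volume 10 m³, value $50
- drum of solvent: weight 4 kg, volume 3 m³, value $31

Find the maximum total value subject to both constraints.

$81

Feasible sets respecting both limits:
- spool of cable+drum of solvent: weight 13, volume 13, value 81
- bundle of pipes+drum of solvent: weight 10, volume 12, value 76
- sack of grain+bundle of pipes: weight 8, volume 13, value 65
Best: $81.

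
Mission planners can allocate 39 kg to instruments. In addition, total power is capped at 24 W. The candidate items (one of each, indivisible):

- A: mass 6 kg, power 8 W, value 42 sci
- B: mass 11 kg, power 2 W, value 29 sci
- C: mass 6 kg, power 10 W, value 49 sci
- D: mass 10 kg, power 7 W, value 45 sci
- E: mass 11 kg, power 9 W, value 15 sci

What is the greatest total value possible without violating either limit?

123 sci

Feasible sets respecting both limits:
- B+C+D: mass 27, power 19, value 123
- A+B+C: mass 23, power 20, value 120
- A+B+D: mass 27, power 17, value 116
- A+D+E: mass 27, power 24, value 102
Best: 123 sci.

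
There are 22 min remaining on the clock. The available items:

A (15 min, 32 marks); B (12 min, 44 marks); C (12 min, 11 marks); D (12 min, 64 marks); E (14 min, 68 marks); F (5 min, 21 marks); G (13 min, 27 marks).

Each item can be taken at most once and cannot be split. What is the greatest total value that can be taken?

Check high-value combinations within 22 min:
- E+F: time 14+5=19, value 68+21=89
- D+F: time 12+5=17, value 64+21=85
- E: time 14, value 68
- B+F: time 12+5=17, value 44+21=65
- D: time 12, value 64
Best: 89 marks.

89 marks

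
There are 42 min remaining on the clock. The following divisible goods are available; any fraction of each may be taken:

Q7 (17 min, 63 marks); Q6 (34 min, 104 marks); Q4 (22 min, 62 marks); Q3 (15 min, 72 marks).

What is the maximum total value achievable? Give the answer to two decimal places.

Take in order of value per unit:
- Q3 (72/15 per unit): all 15 → value 72, running total 72.00
- Q7 (63/17 per unit): all 17 → value 63, running total 135.00
- Q6 (104/34 per unit): 10 of 34 → value 10×104/34 = 30.5882, running total 165.59
Total 165.59.

165.59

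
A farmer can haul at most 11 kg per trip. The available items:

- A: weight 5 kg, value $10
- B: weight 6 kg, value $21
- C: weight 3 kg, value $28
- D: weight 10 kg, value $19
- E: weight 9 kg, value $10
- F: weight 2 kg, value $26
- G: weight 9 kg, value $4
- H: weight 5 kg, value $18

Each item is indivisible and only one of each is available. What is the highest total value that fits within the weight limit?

$75

Check high-value combinations within 11 kg:
- B+C+F: weight 6+3+2=11, value 21+28+26=75
- C+F+H: weight 3+2+5=10, value 28+26+18=72
- A+C+F: weight 5+3+2=10, value 10+28+26=64
Best: $75.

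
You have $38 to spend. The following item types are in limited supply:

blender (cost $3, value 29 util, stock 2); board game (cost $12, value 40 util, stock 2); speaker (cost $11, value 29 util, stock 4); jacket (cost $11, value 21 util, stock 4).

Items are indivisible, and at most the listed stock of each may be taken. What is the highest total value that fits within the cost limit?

138 util

Top feasible selections:
- 2×blender + 2×board game: cost 30, value 138
- 1×blender + 2×board game + 1×speaker: cost 38, value 138
- 1×blender + 2×board game + 1×jacket: cost 38, value 130
Best: 138 util.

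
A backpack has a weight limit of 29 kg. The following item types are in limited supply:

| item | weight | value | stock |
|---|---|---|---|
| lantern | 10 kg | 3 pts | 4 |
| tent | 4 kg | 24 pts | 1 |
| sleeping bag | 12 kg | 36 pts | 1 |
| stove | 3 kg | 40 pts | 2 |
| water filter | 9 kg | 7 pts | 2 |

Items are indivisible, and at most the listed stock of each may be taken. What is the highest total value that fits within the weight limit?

Best selections within weight 29 and stock limits:
- 1×tent + 1×sleeping bag + 2×stove: weight 22, value 140
- 1×sleeping bag + 2×stove + 1×water filter: weight 27, value 123
- 1×lantern + 1×sleeping bag + 2×stove: weight 28, value 119
Best: 140 pts.

140 pts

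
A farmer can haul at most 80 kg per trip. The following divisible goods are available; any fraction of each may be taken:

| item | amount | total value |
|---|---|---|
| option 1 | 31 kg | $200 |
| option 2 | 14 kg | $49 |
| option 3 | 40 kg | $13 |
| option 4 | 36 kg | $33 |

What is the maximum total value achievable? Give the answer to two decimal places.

281.08

Take in order of value per unit:
- option 1 (200/31 per unit): all 31 → value 200, running total 200.00
- option 2 (49/14 per unit): all 14 → value 49, running total 249.00
- option 4 (33/36 per unit): 35 of 36 → value 35×33/36 = 32.0833, running total 281.08
Total 281.08.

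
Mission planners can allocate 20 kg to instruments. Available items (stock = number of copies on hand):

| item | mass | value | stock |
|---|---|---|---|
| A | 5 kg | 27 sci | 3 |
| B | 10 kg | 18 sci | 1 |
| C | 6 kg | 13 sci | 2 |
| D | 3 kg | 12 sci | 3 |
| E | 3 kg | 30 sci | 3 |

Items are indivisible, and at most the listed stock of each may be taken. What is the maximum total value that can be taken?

Top feasible selections:
- 2×A + 3×E: mass 19, value 144
- 1×A + 2×D + 3×E: mass 20, value 141
- 1×A + 1×C + 3×E: mass 20, value 130
- 1×A + 1×D + 3×E: mass 17, value 129
Best: 144 sci.

144 sci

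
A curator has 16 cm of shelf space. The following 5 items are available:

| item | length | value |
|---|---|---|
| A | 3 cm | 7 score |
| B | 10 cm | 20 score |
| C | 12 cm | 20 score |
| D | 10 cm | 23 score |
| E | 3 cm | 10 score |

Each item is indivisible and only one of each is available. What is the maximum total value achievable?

Check high-value combinations within 16 cm:
- A+D+E: length 3+10+3=16, value 7+23+10=40
- A+B+E: length 3+10+3=16, value 7+20+10=37
- D+E: length 10+3=13, value 23+10=33
Best: 40 score.

40 score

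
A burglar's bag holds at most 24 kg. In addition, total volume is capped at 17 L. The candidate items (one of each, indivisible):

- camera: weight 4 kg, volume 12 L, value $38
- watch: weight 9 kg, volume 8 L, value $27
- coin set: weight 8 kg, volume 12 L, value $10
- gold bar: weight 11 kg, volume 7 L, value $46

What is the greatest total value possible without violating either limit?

Feasible sets respecting both limits:
- watch+gold bar: weight 20, volume 15, value 73
- gold bar: weight 11, volume 7, value 46
- camera: weight 4, volume 12, value 38
Best: $73.

$73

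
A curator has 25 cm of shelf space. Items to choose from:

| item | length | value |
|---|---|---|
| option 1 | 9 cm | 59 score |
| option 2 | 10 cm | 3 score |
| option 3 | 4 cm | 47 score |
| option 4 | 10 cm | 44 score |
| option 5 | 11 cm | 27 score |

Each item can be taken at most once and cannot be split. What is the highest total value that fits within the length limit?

This is a 0/1 knapsack; check combinations near the capacity.
- option 1+option 3+option 4: length 9+4+10=23, value 59+47+44=150
- option 1+option 3+option 5: length 9+4+11=24, value 59+47+27=133
- option 3+option 4+option 5: length 4+10+11=25, value 47+44+27=118
- option 1+option 2+option 3: length 9+10+4=23, value 59+3+47=109
Best: 150 score.

150 score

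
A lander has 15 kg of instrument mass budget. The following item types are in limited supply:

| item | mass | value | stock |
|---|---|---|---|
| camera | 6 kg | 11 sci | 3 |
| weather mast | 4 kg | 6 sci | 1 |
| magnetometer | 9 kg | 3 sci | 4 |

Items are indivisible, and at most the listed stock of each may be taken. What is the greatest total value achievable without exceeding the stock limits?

22 sci

Top feasible selections:
- 2×camera: mass 12, value 22
- 1×camera + 1×weather mast: mass 10, value 17
Best: 22 sci.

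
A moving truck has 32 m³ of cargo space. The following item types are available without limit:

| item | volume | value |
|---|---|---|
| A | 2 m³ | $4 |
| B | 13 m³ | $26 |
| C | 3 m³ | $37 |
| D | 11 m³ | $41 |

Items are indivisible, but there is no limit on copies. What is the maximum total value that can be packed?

$374

Best value-per-unit is C at 37/3; filling with it alone gives 10×37 = 370.
Optimal mix: 1×A + 10×C → volume 32, value 374.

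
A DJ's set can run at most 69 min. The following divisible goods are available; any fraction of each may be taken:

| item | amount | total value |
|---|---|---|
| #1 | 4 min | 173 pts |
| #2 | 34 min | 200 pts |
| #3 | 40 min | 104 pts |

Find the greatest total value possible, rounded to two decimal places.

453.60

Take in order of value per unit:
- #1 (173/4 per unit): all 4 → value 173, running total 173.00
- #2 (200/34 per unit): all 34 → value 200, running total 373.00
- #3 (104/40 per unit): 31 of 40 → value 31×104/40 = 80.6000, running total 453.60
Total 453.60.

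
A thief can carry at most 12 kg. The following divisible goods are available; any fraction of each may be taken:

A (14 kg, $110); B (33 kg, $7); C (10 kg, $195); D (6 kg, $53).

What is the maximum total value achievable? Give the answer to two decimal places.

Take in order of value per unit:
- C (195/10 per unit): all 10 → value 195, running total 195.00
- D (53/6 per unit): 2 of 6 → value 2×53/6 = 17.6667, running total 212.67
Total 212.67.

212.67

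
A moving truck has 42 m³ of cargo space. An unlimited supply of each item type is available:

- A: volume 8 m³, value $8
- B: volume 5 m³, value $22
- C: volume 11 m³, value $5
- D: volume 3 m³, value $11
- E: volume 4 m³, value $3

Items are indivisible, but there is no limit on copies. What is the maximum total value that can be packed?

Best value-per-unit is B at 22/5, and filling with it alone uses volume 8×5=40. No mix of the others beats 8×22 = 176.

$176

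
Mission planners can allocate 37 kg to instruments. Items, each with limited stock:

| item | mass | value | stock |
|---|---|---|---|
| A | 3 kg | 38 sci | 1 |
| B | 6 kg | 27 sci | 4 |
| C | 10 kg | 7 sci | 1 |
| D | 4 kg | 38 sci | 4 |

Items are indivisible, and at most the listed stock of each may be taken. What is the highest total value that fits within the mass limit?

271 sci

Top feasible selections:
- 1×A + 3×B + 4×D: mass 37, value 271
- 1×A + 2×B + 4×D: mass 31, value 244
- 1×A + 3×B + 3×D: mass 33, value 233
Best: 271 sci.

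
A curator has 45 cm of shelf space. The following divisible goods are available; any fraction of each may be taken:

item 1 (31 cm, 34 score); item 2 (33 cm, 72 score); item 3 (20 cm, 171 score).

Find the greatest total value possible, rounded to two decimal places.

Take in order of value per unit:
- item 3 (171/20 per unit): all 20 → value 171, running total 171.00
- item 2 (72/33 per unit): 25 of 33 → value 25×72/33 = 54.5455, running total 225.55
Total 225.55.

225.55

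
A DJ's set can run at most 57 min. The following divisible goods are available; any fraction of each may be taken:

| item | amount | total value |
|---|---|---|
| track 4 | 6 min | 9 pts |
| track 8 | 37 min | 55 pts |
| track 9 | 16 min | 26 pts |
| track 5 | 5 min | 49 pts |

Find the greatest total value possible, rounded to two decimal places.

128.59

Take in order of value per unit:
- track 5 (49/5 per unit): all 5 → value 49, running total 49.00
- track 9 (26/16 per unit): all 16 → value 26, running total 75.00
- track 4 (9/6 per unit): all 6 → value 9, running total 84.00
- track 8 (55/37 per unit): 30 of 37 → value 30×55/37 = 44.5946, running total 128.59
Total 128.59.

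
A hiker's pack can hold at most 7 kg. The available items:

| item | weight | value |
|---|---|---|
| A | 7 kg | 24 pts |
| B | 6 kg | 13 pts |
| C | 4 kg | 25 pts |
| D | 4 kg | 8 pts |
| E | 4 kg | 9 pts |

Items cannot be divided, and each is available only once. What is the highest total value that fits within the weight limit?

Check high-value combinations within 7 kg:
- C: weight 4, value 25
- A: weight 7, value 24
- B: weight 6, value 13
- E: weight 4, value 9
Best: 25 pts.

25 pts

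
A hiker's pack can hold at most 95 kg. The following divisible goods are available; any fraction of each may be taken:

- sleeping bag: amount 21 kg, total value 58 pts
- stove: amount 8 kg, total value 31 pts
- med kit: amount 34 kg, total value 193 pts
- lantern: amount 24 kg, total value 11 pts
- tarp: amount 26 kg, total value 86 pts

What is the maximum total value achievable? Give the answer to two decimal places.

Take in order of value per unit:
- med kit (193/34 per unit): all 34 → value 193, running total 193.00
- stove (31/8 per unit): all 8 → value 31, running total 224.00
- tarp (86/26 per unit): all 26 → value 86, running total 310.00
- sleeping bag (58/21 per unit): all 21 → value 58, running total 368.00
- lantern (11/24 per unit): 6 of 24 → value 6×11/24 = 2.7500, running total 370.75
Total 370.75.

370.75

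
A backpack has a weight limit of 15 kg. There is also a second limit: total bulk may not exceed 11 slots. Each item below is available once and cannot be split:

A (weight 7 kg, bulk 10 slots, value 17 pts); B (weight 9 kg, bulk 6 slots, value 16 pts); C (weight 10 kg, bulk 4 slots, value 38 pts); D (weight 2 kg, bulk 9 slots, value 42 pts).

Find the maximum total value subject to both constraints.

42 pts

Feasible sets respecting both limits:
- D: weight 2, bulk 9, value 42
- C: weight 10, bulk 4, value 38
- A: weight 7, bulk 10, value 17
Best: 42 pts.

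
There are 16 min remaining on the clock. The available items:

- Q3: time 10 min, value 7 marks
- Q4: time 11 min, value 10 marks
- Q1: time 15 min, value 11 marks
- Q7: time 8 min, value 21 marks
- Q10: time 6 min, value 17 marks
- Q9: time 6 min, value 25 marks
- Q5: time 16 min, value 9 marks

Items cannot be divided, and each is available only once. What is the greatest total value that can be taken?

Check high-value combinations within 16 min:
- Q7+Q9: time 8+6=14, value 21+25=46
- Q10+Q9: time 6+6=12, value 17+25=42
- Q7+Q10: time 8+6=14, value 21+17=38
- Q3+Q9: time 10+6=16, value 7+25=32
- Q9: time 6, value 25
Best: 46 marks.

46 marks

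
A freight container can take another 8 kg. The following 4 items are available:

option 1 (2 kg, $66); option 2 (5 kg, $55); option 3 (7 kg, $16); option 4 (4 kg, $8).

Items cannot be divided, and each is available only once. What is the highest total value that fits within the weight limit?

Check high-value combinations within 8 kg:
- option 1+option 2: weight 2+5=7, value 66+55=121
- option 1+option 4: weight 2+4=6, value 66+8=74
- option 1: weight 2, value 66
- option 2: weight 5, value 55
- option 3: weight 7, value 16
Best: $121.

$121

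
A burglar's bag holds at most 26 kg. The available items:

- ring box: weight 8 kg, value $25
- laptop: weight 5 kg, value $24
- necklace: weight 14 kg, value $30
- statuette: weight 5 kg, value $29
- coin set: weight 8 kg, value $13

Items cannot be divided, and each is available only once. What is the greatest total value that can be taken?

Check high-value combinations within 26 kg:
- ring box+laptop+statuette+coin set: weight 8+5+5+8=26, value 25+24+29+13=91
- laptop+necklace+statuette: weight 5+14+5=24, value 24+30+29=83
- ring box+laptop+statuette: weight 8+5+5=18, value 25+24+29=78
Best: $91.

$91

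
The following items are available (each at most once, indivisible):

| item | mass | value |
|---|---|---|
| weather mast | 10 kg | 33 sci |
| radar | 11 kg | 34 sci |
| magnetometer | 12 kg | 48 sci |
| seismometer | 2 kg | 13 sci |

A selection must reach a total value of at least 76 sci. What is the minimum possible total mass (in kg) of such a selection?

Subsets with value ≥ 76, sorted by total mass:
- weather mast+magnetometer: mass 22, value 81
- radar+magnetometer: mass 23, value 82
- weather mast+radar+seismometer: mass 23, value 80
Minimum mass: 22 kg.

22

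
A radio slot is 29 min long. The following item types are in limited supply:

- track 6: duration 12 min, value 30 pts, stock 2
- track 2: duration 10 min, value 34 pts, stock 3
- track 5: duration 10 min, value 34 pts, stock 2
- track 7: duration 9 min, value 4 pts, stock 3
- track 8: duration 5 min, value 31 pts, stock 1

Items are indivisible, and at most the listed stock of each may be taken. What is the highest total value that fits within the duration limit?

Best selections within duration 29 and stock limits:
- 2×track 5 + 1×track 8: duration 25, value 99
- 1×track 2 + 1×track 5 + 1×track 8: duration 25, value 99
- 2×track 2 + 1×track 8: duration 25, value 99
Best: 99 pts.

99 pts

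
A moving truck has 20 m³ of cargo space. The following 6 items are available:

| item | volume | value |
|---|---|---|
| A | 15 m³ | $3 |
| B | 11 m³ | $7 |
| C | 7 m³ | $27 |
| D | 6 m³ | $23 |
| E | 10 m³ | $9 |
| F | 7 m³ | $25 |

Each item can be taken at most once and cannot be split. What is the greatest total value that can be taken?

Check high-value combinations within 20 m³:
- C+D+F: volume 7+6+7=20, value 27+23+25=75
- C+F: volume 7+7=14, value 27+25=52
- C+D: volume 7+6=13, value 27+23=50
Best: $75.

$75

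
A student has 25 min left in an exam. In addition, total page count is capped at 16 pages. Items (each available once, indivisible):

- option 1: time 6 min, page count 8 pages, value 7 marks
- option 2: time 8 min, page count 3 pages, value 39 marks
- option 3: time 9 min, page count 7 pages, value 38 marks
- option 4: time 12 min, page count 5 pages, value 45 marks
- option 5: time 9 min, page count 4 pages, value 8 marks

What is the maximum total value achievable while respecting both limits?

Feasible sets respecting both limits:
- option 2+option 4: time 20, page count 8, value 84
- option 3+option 4: time 21, page count 12, value 83
- option 2+option 3: time 17, page count 10, value 77
Best: 84 marks.

84 marks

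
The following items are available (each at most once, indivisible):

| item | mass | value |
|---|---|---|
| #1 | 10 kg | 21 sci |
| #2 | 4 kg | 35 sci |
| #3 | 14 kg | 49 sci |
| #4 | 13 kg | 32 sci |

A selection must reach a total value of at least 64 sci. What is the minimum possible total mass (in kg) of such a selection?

Subsets with value ≥ 64, sorted by total mass:
- #2+#4: mass 17, value 67
- #2+#3: mass 18, value 84
Minimum mass: 17 kg.

17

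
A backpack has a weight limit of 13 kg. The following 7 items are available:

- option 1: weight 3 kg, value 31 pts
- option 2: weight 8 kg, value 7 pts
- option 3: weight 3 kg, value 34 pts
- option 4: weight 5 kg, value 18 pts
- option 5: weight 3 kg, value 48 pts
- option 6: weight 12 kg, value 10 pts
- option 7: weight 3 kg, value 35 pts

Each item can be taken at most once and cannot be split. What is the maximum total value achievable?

This is a 0/1 knapsack; check combinations near the capacity.
- option 1+option 3+option 5+option 7: weight 3+3+3+3=12, value 31+34+48+35=148
- option 3+option 5+option 7: weight 3+3+3=9, value 34+48+35=117
- option 1+option 5+option 7: weight 3+3+3=9, value 31+48+35=114
- option 1+option 3+option 5: weight 3+3+3=9, value 31+34+48=113
Best: 148 pts.

148 pts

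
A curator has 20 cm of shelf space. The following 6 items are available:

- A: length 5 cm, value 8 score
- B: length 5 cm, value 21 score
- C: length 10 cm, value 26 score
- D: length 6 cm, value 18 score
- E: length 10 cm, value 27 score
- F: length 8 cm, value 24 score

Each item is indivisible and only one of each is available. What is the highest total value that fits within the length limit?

63 score

Check high-value combinations within 20 cm:
- B+D+F: length 5+6+8=19, value 21+18+24=63
- A+B+E: length 5+5+10=20, value 8+21+27=56
- A+B+C: length 5+5+10=20, value 8+21+26=55
Best: 63 score.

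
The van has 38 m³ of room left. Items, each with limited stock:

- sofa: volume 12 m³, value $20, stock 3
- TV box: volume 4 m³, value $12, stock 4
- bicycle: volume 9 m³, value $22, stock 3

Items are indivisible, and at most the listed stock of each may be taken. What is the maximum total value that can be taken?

$92

Top feasible selections:
- 4×TV box + 2×bicycle: volume 34, value 92
- 2×TV box + 3×bicycle: volume 35, value 90
- 1×sofa + 4×TV box + 1×bicycle: volume 37, value 90
Best: $92.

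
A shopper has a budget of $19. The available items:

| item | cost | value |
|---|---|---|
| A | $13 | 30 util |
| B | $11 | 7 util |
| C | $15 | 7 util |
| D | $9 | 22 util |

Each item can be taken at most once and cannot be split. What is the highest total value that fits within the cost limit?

Check high-value combinations within $19:
- A: cost 13, value 30
- D: cost 9, value 22
- B: cost 11, value 7
- C: cost 15, value 7
Best: 30 util.

30 util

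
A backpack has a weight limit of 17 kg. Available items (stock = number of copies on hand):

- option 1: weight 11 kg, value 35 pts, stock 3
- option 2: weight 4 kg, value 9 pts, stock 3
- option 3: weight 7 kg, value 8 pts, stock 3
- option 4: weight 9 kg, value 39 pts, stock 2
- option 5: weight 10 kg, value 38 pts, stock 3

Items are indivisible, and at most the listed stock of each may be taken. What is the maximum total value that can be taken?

Best selections within weight 17 and stock limits:
- 2×option 2 + 1×option 4: weight 17, value 57
- 1×option 2 + 1×option 4: weight 13, value 48
Best: 57 pts.

57 pts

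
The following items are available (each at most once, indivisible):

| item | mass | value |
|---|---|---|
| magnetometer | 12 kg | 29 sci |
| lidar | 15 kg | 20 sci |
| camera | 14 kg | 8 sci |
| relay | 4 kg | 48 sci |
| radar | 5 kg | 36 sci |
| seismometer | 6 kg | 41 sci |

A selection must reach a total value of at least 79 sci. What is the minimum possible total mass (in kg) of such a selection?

Subsets with value ≥ 79, sorted by total mass:
- relay+radar: mass 9, value 84
- relay+seismometer: mass 10, value 89
- relay+radar+seismometer: mass 15, value 125
- magnetometer+relay+radar: mass 21, value 113
Minimum mass: 9 kg.

9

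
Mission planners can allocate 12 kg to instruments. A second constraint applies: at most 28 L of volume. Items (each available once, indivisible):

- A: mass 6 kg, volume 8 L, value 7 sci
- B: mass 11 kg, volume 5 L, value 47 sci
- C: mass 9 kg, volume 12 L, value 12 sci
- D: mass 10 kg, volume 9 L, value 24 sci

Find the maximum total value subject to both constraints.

Feasible sets respecting both limits:
- B: mass 11, volume 5, value 47
- D: mass 10, volume 9, value 24
- C: mass 9, volume 12, value 12
Best: 47 sci.

47 sci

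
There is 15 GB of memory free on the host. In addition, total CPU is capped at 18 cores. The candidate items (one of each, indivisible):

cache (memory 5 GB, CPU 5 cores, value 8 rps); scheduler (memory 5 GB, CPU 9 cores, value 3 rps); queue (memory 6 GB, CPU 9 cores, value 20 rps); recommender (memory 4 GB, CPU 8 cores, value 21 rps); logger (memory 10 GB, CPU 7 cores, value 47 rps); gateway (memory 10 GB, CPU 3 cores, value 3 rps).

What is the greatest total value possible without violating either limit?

68 rps

Feasible sets respecting both limits:
- recommender+logger: memory 14, CPU 15, value 68
- cache+logger: memory 15, CPU 12, value 55
- scheduler+logger: memory 15, CPU 16, value 50
- logger: memory 10, CPU 7, value 47
Best: 68 rps.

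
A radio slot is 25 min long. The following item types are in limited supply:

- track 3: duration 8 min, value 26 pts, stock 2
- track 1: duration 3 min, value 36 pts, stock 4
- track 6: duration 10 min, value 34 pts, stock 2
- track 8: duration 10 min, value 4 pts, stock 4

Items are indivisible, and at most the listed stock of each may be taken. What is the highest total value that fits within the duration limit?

Best selections within duration 25 and stock limits:
- 4×track 1 + 1×track 6: duration 22, value 178
- 1×track 3 + 4×track 1: duration 20, value 170
- 2×track 3 + 3×track 1: duration 25, value 160
Best: 178 pts.

178 pts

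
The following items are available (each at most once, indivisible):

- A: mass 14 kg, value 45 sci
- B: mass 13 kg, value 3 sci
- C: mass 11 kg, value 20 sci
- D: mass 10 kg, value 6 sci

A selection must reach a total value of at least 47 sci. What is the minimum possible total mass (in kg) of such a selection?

Subsets with value ≥ 47, sorted by total mass:
- A+D: mass 24, value 51
- A+C: mass 25, value 65
Minimum mass: 24 kg.

24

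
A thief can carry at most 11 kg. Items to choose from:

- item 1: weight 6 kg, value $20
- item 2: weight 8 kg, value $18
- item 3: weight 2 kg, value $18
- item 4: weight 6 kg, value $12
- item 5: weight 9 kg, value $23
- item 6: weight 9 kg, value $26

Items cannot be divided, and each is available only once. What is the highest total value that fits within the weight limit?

$44

Check high-value combinations within 11 kg:
- item 3+item 6: weight 2+9=11, value 18+26=44
- item 3+item 5: weight 2+9=11, value 18+23=41
- item 1+item 3: weight 6+2=8, value 20+18=38
- item 2+item 3: weight 8+2=10, value 18+18=36
- item 3+item 4: weight 2+6=8, value 18+12=30
Best: $44.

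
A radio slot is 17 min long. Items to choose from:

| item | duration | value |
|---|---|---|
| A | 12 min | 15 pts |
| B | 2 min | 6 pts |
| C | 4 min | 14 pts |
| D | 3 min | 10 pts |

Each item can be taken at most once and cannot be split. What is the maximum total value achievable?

31 pts

Check high-value combinations within 17 min:
- A+B+D: duration 12+2+3=17, value 15+6+10=31
- B+C+D: duration 2+4+3=9, value 6+14+10=30
- A+C: duration 12+4=16, value 15+14=29
- A+D: duration 12+3=15, value 15+10=25
- C+D: duration 4+3=7, value 14+10=24
Best: 31 pts.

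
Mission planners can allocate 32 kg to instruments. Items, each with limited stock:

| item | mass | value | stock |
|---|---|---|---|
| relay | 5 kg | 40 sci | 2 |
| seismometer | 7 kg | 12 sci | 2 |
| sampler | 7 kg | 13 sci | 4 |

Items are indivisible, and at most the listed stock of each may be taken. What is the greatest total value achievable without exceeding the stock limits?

119 sci

Best selections within mass 32 and stock limits:
- 2×relay + 3×sampler: mass 31, value 119
- 2×relay + 1×seismometer + 2×sampler: mass 31, value 118
- 2×relay + 2×seismometer + 1×sampler: mass 31, value 117
Best: 119 sci.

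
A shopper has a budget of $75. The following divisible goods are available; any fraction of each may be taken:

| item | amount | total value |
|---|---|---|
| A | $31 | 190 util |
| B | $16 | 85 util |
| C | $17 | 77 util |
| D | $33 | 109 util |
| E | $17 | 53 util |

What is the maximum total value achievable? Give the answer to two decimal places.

388.33

Take in order of value per unit:
- A (190/31 per unit): all 31 → value 190, running total 190.00
- B (85/16 per unit): all 16 → value 85, running total 275.00
- C (77/17 per unit): all 17 → value 77, running total 352.00
- D (109/33 per unit): 11 of 33 → value 11×109/33 = 36.3333, running total 388.33
Total 388.33.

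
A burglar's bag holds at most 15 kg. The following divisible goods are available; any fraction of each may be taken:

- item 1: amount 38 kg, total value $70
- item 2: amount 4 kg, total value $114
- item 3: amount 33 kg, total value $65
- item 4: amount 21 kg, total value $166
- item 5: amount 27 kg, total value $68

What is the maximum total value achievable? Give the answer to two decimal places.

200.95

Take in order of value per unit:
- item 2 (114/4 per unit): all 4 → value 114, running total 114.00
- item 4 (166/21 per unit): 11 of 21 → value 11×166/21 = 86.9524, running total 200.95
Total 200.95.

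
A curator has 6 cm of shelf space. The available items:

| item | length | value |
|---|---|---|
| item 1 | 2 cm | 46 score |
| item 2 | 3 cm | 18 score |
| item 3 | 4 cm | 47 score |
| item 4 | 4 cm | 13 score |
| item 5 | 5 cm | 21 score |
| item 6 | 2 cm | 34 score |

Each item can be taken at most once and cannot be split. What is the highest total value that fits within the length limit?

93 score

Check high-value combinations within 6 cm:
- item 1+item 3: length 2+4=6, value 46+47=93
- item 3+item 6: length 4+2=6, value 47+34=81
- item 1+item 6: length 2+2=4, value 46+34=80
- item 1+item 2: length 2+3=5, value 46+18=64
Best: 93 score.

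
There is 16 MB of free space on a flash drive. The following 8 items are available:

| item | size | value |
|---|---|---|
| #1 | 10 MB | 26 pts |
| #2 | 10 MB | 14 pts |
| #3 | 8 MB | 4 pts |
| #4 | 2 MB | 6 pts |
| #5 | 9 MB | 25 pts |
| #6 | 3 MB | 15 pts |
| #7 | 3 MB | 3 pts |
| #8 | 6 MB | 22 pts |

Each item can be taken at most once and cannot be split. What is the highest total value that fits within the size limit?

This is a 0/1 knapsack; check combinations near the capacity.
- #1+#8: size 10+6=16, value 26+22=48
- #1+#4+#6: size 10+2+3=15, value 26+6+15=47
- #5+#8: size 9+6=15, value 25+22=47
- #4+#5+#6: size 2+9+3=14, value 6+25+15=46
- #4+#6+#7+#8: size 2+3+3+6=14, value 6+15+3+22=46
Best: 48 pts.

48 pts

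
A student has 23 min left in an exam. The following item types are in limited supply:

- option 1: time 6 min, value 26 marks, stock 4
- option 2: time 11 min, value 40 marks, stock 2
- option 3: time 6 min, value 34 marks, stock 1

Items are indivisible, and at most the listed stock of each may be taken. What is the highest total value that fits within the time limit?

100 marks

Top feasible selections:
- 1×option 1 + 1×option 2 + 1×option 3: time 23, value 100
- 2×option 1 + 1×option 2: time 23, value 92
- 2×option 1 + 1×option 3: time 18, value 86
Best: 100 marks.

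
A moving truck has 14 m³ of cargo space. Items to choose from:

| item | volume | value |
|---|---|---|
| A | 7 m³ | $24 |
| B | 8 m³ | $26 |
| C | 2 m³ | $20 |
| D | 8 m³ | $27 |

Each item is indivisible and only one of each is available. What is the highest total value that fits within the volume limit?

Check high-value combinations within 14 m³:
- C+D: volume 2+8=10, value 20+27=47
- B+C: volume 8+2=10, value 26+20=46
- A+C: volume 7+2=9, value 24+20=44
Best: $47.

$47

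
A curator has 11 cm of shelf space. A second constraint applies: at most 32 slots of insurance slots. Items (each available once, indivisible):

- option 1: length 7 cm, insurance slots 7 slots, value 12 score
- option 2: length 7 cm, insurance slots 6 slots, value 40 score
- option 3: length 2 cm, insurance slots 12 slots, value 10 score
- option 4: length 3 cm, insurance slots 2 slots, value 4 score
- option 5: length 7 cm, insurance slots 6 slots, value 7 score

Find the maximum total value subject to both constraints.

50 score

Feasible sets respecting both limits:
- option 2+option 3: length 9, insurance slots 18, value 50
- option 2+option 4: length 10, insurance slots 8, value 44
- option 2: length 7, insurance slots 6, value 40
Best: 50 score.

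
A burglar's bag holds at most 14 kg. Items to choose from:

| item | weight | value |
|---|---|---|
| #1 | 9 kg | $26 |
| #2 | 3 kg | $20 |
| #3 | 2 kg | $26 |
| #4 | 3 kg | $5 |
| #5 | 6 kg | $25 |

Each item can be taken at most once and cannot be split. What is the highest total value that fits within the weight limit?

Check high-value combinations within 14 kg:
- #2+#3+#4+#5: weight 3+2+3+6=14, value 20+26+5+25=76
- #1+#2+#3: weight 9+3+2=14, value 26+20+26=72
- #2+#3+#5: weight 3+2+6=11, value 20+26+25=71
- #1+#3+#4: weight 9+2+3=14, value 26+26+5=57
- #3+#4+#5: weight 2+3+6=11, value 26+5+25=56
Best: $76.

$76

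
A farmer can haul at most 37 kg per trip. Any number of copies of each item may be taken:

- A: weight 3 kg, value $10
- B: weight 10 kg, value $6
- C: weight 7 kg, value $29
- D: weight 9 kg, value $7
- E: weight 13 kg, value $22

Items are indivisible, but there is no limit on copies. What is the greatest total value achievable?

$146

Best value-per-unit is C at 29/7; filling with it alone gives 5×29 = 145.
Optimal mix: 3×A + 4×C → weight 37, value 146.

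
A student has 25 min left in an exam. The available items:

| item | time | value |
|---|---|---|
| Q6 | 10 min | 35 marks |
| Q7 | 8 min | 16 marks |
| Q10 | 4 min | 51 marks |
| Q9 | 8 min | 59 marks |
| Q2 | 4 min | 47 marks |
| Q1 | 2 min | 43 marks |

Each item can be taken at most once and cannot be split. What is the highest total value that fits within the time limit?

200 marks

Check high-value combinations within 25 min:
- Q10+Q9+Q2+Q1: time 4+8+4+2=18, value 51+59+47+43=200
- Q6+Q10+Q9+Q1: time 10+4+8+2=24, value 35+51+59+43=188
- Q6+Q9+Q2+Q1: time 10+8+4+2=24, value 35+59+47+43=184
- Q6+Q10+Q2+Q1: time 10+4+4+2=20, value 35+51+47+43=176
- Q7+Q10+Q9+Q2: time 8+4+8+4=24, value 16+51+59+47=173
Best: 200 marks.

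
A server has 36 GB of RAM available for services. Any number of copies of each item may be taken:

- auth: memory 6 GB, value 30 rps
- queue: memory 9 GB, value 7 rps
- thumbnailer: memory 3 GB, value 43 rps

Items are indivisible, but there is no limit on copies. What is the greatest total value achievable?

Best value-per-unit is thumbnailer at 43/3, and filling with it alone uses memory 12×3=36. No mix of the others beats 12×43 = 516.

516 rps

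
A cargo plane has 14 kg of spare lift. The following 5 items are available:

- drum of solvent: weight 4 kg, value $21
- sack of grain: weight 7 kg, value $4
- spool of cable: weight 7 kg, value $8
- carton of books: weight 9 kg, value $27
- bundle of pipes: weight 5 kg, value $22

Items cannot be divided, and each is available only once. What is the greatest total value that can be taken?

$49

Check high-value combinations within 14 kg:
- carton of books+bundle of pipes: weight 9+5=14, value 27+22=49
- drum of solvent+carton of books: weight 4+9=13, value 21+27=48
- drum of solvent+bundle of pipes: weight 4+5=9, value 21+22=43
- spool of cable+bundle of pipes: weight 7+5=12, value 8+22=30
- drum of solvent+spool of cable: weight 4+7=11, value 21+8=29
Best: $49.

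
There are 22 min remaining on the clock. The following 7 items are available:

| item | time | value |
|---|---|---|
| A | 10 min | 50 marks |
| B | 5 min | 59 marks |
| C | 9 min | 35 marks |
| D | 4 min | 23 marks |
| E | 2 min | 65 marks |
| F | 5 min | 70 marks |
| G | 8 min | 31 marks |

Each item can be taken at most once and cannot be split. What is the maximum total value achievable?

244 marks

Check high-value combinations within 22 min:
- A+B+E+F: time 10+5+2+5=22, value 50+59+65+70=244
- B+C+E+F: time 5+9+2+5=21, value 59+35+65+70=229
- B+E+F+G: time 5+2+5+8=20, value 59+65+70+31=225
Best: 244 marks.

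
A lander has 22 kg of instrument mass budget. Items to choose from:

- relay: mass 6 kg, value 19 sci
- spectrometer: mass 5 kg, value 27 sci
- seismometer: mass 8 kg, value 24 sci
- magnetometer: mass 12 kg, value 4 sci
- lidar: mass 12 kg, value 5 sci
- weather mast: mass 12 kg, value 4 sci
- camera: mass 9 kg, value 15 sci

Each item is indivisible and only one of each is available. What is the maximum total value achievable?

70 sci

This is a 0/1 knapsack; check combinations near the capacity.
- relay+spectrometer+seismometer: mass 6+5+8=19, value 19+27+24=70
- spectrometer+seismometer+camera: mass 5+8+9=22, value 27+24+15=66
- relay+spectrometer+camera: mass 6+5+9=20, value 19+27+15=61
- spectrometer+seismometer: mass 5+8=13, value 27+24=51
- relay+spectrometer: mass 6+5=11, value 19+27=46
Best: 70 sci.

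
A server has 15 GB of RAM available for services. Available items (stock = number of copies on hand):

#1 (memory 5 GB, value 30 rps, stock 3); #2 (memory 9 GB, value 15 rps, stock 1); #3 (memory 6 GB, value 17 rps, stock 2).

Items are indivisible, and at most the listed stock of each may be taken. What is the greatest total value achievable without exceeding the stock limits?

90 rps

Best selections within memory 15 and stock limits:
- 3×#1: memory 15, value 90
- 2×#1: memory 10, value 60
- 1×#1 + 1×#3: memory 11, value 47
- 1×#1 + 1×#2: memory 14, value 45
Best: 90 rps.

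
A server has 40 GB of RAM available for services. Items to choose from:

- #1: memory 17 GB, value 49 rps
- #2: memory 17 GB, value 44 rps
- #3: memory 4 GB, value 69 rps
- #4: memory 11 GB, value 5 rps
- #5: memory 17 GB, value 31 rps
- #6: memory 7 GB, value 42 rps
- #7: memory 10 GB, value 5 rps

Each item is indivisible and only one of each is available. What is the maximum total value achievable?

165 rps

Check high-value combinations within 40 GB:
- #1+#3+#6+#7: memory 17+4+7+10=38, value 49+69+42+5=165
- #1+#3+#4+#6: memory 17+4+11+7=39, value 49+69+5+42=165
- #1+#2+#3: memory 17+17+4=38, value 49+44+69=162
- #1+#3+#6: memory 17+4+7=28, value 49+69+42=160
- #2+#3+#6+#7: memory 17+4+7+10=38, value 44+69+42+5=160
Best: 165 rps.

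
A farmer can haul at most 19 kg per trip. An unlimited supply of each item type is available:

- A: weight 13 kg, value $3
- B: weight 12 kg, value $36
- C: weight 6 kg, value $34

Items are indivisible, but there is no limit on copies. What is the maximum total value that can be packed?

$102

Best value-per-unit is C at 34/6, and filling with it alone uses weight 3×6=18. No mix of the others beats 3×34 = 102.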